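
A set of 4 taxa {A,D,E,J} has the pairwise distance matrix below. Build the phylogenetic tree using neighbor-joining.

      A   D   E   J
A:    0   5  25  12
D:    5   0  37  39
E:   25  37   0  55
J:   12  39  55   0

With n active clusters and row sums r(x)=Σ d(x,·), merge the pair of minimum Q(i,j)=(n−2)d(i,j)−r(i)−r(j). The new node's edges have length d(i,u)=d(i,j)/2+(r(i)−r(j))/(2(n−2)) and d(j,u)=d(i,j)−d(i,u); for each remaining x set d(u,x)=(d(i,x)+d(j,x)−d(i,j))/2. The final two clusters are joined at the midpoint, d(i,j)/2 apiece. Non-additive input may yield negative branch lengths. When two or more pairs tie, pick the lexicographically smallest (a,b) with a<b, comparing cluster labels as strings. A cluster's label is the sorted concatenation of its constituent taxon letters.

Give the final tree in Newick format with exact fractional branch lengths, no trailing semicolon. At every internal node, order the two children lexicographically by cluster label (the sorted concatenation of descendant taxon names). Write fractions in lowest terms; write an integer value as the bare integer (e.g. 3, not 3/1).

(((A:-10,J:22):13/2,D:19/2):55/4,E:55/4)

iteration 1: select A,J (d=12, Q=-124); attach at lengths (-10, 22); label the merged cluster AJ
  updated: d(AJ,D)=16, d(AJ,E)=34
iteration 2: select AJ,D (d=16, Q=-87); attach at lengths (13/2, 19/2); label the merged cluster ADJ
  updated: d(ADJ,E)=55/2
iteration 3: select ADJ,E (d=55/2); attach at lengths (55/4, 55/4); label the merged cluster ADEJ
final tree: (((A:-10,J:22):13/2,D:19/2):55/4,E:55/4)
total length: 111/2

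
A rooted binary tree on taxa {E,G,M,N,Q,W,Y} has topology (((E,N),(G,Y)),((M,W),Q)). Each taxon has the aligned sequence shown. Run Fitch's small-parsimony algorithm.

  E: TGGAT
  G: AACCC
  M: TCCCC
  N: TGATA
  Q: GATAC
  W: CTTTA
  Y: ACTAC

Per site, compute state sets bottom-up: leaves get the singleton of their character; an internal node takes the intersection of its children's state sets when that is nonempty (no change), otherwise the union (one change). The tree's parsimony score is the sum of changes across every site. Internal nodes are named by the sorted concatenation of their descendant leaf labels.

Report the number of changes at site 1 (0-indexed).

site 0, node EN: E={T} ∩ N={T} → {T} (+0)
site 0, node GY: G={A} ∩ Y={A} → {A} (+0)
site 0, node EGNY: EN={T} ∪ GY={A} → {A,T} (+1)
site 0, node MW: M={T} ∪ W={C} → {C,T} (+1)
site 0, node MQW: MW={C,T} ∪ Q={G} → {C,G,T} (+1)
site 0, node EGMNQWY: EGNY={A,T} ∩ MQW={C,G,T} → {T} (+0)
site 1, node EN: E={G} ∩ N={G} → {G} (+0)
site 1, node GY: G={A} ∪ Y={C} → {A,C} (+1)
site 1, node EGNY: EN={G} ∪ GY={A,C} → {A,C,G} (+1)
site 1, node MW: M={C} ∪ W={T} → {C,T} (+1)
site 1, node MQW: MW={C,T} ∪ Q={A} → {A,C,T} (+1)
site 1, node EGMNQWY: EGNY={A,C,G} ∩ MQW={A,C,T} → {A,C} (+0)
site 2, node EN: E={G} ∪ N={A} → {A,G} (+1)
site 2, node GY: G={C} ∪ Y={T} → {C,T} (+1)
site 2, node EGNY: EN={A,G} ∪ GY={C,T} → {A,C,G,T} (+1)
site 2, node MW: M={C} ∪ W={T} → {C,T} (+1)
site 2, node MQW: MW={C,T} ∩ Q={T} → {T} (+0)
site 2, node EGMNQWY: EGNY={A,C,G,T} ∩ MQW={T} → {T} (+0)
site 3, node EN: E={A} ∪ N={T} → {A,T} (+1)
site 3, node GY: G={C} ∪ Y={A} → {A,C} (+1)
site 3, node EGNY: EN={A,T} ∩ GY={A,C} → {A} (+0)
site 3, node MW: M={C} ∪ W={T} → {C,T} (+1)
site 3, node MQW: MW={C,T} ∪ Q={A} → {A,C,T} (+1)
site 3, node EGMNQWY: EGNY={A} ∩ MQW={A,C,T} → {A} (+0)
site 4, node EN: E={T} ∪ N={A} → {A,T} (+1)
site 4, node GY: G={C} ∩ Y={C} → {C} (+0)
site 4, node EGNY: EN={A,T} ∪ GY={C} → {A,C,T} (+1)
site 4, node MW: M={C} ∪ W={A} → {A,C} (+1)
site 4, node MQW: MW={A,C} ∩ Q={C} → {C} (+0)
site 4, node EGMNQWY: EGNY={A,C,T} ∩ MQW={C} → {C} (+0)
per-site changes: [3, 4, 4, 4, 3]; total = 18

4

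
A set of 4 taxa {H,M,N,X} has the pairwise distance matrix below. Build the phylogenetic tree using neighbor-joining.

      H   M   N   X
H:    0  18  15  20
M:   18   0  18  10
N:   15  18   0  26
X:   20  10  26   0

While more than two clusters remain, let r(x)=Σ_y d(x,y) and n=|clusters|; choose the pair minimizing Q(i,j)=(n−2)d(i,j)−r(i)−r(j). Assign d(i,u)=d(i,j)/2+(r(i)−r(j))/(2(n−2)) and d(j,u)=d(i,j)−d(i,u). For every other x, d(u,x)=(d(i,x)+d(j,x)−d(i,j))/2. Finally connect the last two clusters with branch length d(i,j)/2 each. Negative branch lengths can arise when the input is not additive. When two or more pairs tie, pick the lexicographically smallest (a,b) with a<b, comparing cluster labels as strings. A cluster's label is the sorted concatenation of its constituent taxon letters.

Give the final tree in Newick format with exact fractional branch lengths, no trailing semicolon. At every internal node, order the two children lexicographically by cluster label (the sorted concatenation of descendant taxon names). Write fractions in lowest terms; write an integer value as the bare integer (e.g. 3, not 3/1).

iteration 1: select H,N (d=15, Q=-82); attach at lengths (6, 9); label the merged cluster HN
  updated: d(HN,M)=21/2, d(HN,X)=31/2
iteration 2: select HN,M (d=21/2, Q=-36); attach at lengths (8, 5/2); label the merged cluster HMN
  updated: d(HMN,X)=15/2
iteration 3: select HMN,X (d=15/2); attach at lengths (15/4, 15/4); label the merged cluster HMNX
final tree: (((H:6,N:9):8,M:5/2):15/4,X:15/4)
total length: 33

(((H:6,N:9):8,M:5/2):15/4,X:15/4)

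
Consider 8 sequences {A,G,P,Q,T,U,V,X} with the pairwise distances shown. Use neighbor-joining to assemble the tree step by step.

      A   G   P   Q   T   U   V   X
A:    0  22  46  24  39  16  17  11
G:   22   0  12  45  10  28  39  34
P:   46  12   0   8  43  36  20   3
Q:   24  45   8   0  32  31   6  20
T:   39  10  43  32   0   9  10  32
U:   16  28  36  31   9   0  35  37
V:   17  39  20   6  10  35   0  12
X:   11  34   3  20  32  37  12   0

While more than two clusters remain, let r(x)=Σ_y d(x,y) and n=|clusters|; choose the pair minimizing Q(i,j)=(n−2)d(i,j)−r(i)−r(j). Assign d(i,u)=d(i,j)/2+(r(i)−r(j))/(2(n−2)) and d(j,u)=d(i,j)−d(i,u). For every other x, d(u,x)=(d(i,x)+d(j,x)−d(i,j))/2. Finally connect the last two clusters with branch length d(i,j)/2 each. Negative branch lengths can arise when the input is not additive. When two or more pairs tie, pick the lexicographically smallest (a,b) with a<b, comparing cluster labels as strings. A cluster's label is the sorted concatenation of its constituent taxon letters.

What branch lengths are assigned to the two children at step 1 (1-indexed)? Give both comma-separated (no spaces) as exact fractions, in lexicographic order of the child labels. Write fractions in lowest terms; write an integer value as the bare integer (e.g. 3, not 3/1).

37/12,71/12

step 1: merge (T,U) at d=9, Q=-313; branch lengths T→37/12, U→71/12; new cluster TU
  updated: d(A,TU)=23, d(G,TU)=29/2, d(P,TU)=35, d(Q,TU)=27, d(TU,V)=18, d(TU,X)=30
step 2: merge (G,TU) at d=29/2, Q=-483/2; branch lengths G→183/20, TU→107/20; new cluster GTU
  updated: d(A,GTU)=61/4, d(GTU,P)=65/4, d(GTU,Q)=115/4, d(GTU,V)=85/4, d(GTU,X)=99/4
step 3: merge (A,GTU) at d=61/4, Q=-317/2; branch lengths A→17/2, GTU→27/4; new cluster AGTU
  updated: d(AGTU,P)=47/2, d(AGTU,Q)=75/4, d(AGTU,V)=23/2, d(AGTU,X)=41/4
step 4: merge (P,X) at d=3, Q=-363/4; branch lengths P→73/24, X→-1/24; new cluster PX
  updated: d(AGTU,PX)=123/8, d(PX,Q)=25/2, d(PX,V)=29/2
step 5: merge (AGTU,PX) at d=123/8, Q=-229/4; branch lengths AGTU→17/2, PX→55/8; new cluster AGPTUX
  updated: d(AGPTUX,Q)=127/16, d(AGPTUX,V)=85/16
step 6: merge (AGPTUX,Q) at d=127/16, Q=-77/4; branch lengths AGPTUX→29/8, Q→69/16; new cluster AGPQTUX
  updated: d(AGPQTUX,V)=27/16
step 7: merge (AGPQTUX,V) at d=27/16; branch lengths AGPQTUX→27/32, V→27/32; new cluster AGPQTUVX
final tree: ((((A:17/2,(G:183/20,(T:37/12,U:71/12):107/20):27/4):17/2,(P:73/24,X:-1/24):55/8):29/8,Q:69/16):27/32,V:27/32)
total length: 267/4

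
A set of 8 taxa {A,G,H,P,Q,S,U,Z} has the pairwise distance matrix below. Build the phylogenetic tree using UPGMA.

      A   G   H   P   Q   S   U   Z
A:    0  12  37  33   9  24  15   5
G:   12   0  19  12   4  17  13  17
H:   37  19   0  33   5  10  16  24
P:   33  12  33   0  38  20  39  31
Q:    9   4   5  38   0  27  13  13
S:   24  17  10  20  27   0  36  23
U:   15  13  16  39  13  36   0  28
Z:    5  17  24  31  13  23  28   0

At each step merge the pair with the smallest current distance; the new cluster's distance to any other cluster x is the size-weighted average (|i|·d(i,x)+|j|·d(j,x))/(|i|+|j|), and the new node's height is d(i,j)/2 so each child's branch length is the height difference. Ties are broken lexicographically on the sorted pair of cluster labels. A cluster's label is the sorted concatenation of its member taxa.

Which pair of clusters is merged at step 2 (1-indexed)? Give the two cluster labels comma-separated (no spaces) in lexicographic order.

step 1: merge (G,Q) at d=4; branch lengths G→2, Q→2; new cluster GQ
  updated: d(A,GQ)=21/2, d(GQ,H)=12, d(GQ,P)=25, d(GQ,S)=22, d(GQ,U)=13, d(GQ,Z)=15
step 2: merge (A,Z) at d=5; branch lengths A→5/2, Z→5/2; new cluster AZ
  updated: d(AZ,GQ)=51/4, d(AZ,H)=61/2, d(AZ,P)=32, d(AZ,S)=47/2, d(AZ,U)=43/2
step 3: merge (H,S) at d=10; branch lengths H→5, S→5; new cluster HS
  updated: d(AZ,HS)=27, d(GQ,HS)=17, d(HS,P)=53/2, d(HS,U)=26
step 4: merge (AZ,GQ) at d=51/4; branch lengths AZ→31/8, GQ→35/8; new cluster AGQZ
  updated: d(AGQZ,HS)=22, d(AGQZ,P)=57/2, d(AGQZ,U)=69/4
step 5: merge (AGQZ,U) at d=69/4; branch lengths AGQZ→9/4, U→69/8; new cluster AGQUZ
  updated: d(AGQUZ,HS)=114/5, d(AGQUZ,P)=153/5
step 6: merge (AGQUZ,HS) at d=114/5; branch lengths AGQUZ→111/40, HS→32/5; new cluster AGHQSUZ
  updated: d(AGHQSUZ,P)=206/7
step 7: merge (AGHQSUZ,P) at d=206/7; branch lengths AGHQSUZ→116/35, P→103/7; new cluster AGHPQSUZ
final tree: (((((A:5/2,Z:5/2):31/8,(G:2,Q:2):35/8):9/4,U:69/8):111/40,(H:5,S:5):32/5):116/35,P:103/7)
total length: 4573/70

A,Z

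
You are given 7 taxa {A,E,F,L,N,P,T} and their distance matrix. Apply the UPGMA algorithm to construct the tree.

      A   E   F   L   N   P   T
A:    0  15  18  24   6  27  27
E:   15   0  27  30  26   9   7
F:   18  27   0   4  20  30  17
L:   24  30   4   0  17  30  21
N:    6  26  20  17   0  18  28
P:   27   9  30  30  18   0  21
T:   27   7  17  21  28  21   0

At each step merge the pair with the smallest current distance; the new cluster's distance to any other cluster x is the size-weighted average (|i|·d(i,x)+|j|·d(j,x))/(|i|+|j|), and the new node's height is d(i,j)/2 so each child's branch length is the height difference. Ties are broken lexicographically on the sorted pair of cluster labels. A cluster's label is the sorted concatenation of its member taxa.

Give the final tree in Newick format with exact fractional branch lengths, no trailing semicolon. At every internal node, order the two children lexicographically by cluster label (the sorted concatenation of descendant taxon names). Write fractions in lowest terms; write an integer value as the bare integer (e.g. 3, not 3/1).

iteration 1: select F,L (d=4); attach at lengths (2, 2); label the merged cluster FL
  updated: d(A,FL)=21, d(E,FL)=57/2, d(FL,N)=37/2, d(FL,P)=30, d(FL,T)=19
iteration 2: select A,N (d=6); attach at lengths (3, 3); label the merged cluster AN
  updated: d(AN,E)=41/2, d(AN,FL)=79/4, d(AN,P)=45/2, d(AN,T)=55/2
iteration 3: select E,T (d=7); attach at lengths (7/2, 7/2); label the merged cluster ET
  updated: d(AN,ET)=24, d(ET,FL)=95/4, d(ET,P)=15
iteration 4: select ET,P (d=15); attach at lengths (4, 15/2); label the merged cluster EPT
  updated: d(AN,EPT)=47/2, d(EPT,FL)=155/6
iteration 5: select AN,FL (d=79/4); attach at lengths (55/8, 63/8); label the merged cluster AFLN
  updated: d(AFLN,EPT)=74/3
iteration 6: select AFLN,EPT (d=74/3); attach at lengths (59/24, 29/6); label the merged cluster AEFLNPT
final tree: (((A:3,N:3):55/8,(F:2,L:2):63/8):59/24,((E:7/2,T:7/2):4,P:15/2):29/6)
total length: 1213/24

(((A:3,N:3):55/8,(F:2,L:2):63/8):59/24,((E:7/2,T:7/2):4,P:15/2):29/6)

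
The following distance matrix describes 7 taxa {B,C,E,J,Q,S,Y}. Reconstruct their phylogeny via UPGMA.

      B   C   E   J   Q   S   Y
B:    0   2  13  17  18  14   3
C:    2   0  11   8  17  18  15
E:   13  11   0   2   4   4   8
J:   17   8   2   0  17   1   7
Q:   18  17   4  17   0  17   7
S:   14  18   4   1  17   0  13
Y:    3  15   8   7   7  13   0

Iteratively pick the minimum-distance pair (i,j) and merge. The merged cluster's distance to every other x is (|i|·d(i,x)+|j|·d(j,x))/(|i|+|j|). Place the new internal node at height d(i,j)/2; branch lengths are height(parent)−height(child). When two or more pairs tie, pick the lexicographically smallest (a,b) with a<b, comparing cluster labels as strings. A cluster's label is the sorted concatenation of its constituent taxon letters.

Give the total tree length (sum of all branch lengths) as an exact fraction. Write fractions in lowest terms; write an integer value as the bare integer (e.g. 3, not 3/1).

127/5

1. join J+S (d=1) ⇒ JS; edges |J|=1/2, |S|=1/2
  updated: d(B,JS)=31/2, d(C,JS)=13, d(E,JS)=3, d(JS,Q)=17, d(JS,Y)=10
2. join B+C (d=2) ⇒ BC; edges |B|=1, |C|=1
  updated: d(BC,E)=12, d(BC,JS)=57/4, d(BC,Q)=35/2, d(BC,Y)=9
3. join E+JS (d=3) ⇒ EJS; edges |E|=3/2, |JS|=1
  updated: d(BC,EJS)=27/2, d(EJS,Q)=38/3, d(EJS,Y)=28/3
4. join Q+Y (d=7) ⇒ QY; edges |Q|=7/2, |Y|=7/2
  updated: d(BC,QY)=53/4, d(EJS,QY)=11
5. join EJS+QY (d=11) ⇒ EJQSY; edges |EJS|=4, |QY|=2
  updated: d(BC,EJQSY)=67/5
6. join BC+EJQSY (d=67/5) ⇒ BCEJQSY; edges |BC|=57/10, |EJQSY|=6/5
final tree: ((B:1,C:1):57/10,((E:3/2,(J:1/2,S:1/2):1):4,(Q:7/2,Y:7/2):2):6/5)
total length: 127/5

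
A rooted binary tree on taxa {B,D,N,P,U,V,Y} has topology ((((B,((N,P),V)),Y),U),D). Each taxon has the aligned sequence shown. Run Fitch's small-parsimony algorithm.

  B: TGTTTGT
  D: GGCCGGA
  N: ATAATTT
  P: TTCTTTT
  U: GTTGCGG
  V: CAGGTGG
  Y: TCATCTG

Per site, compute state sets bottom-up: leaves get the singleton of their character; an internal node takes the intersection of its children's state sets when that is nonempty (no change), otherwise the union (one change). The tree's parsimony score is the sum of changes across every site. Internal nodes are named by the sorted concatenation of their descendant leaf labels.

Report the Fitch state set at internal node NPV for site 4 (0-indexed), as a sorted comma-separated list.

T

[col 0] NP: children N:{A}, P:{T} ∪→ {A,T}; cost 1
[col 0] NPV: children NP:{A,T}, V:{C} ∪→ {A,C,T}; cost 1
[col 0] BNPV: children B:{T}, NPV:{A,C,T} ∩→ {T}; cost 0
[col 0] BNPVY: children BNPV:{T}, Y:{T} ∩→ {T}; cost 0
[col 0] BNPUVY: children BNPVY:{T}, U:{G} ∪→ {G,T}; cost 1
[col 0] BDNPUVY: children BNPUVY:{G,T}, D:{G} ∩→ {G}; cost 0
[col 1] NP: children N:{T}, P:{T} ∩→ {T}; cost 0
[col 1] NPV: children NP:{T}, V:{A} ∪→ {A,T}; cost 1
[col 1] BNPV: children B:{G}, NPV:{A,T} ∪→ {A,G,T}; cost 1
[col 1] BNPVY: children BNPV:{A,G,T}, Y:{C} ∪→ {A,C,G,T}; cost 1
[col 1] BNPUVY: children BNPVY:{A,C,G,T}, U:{T} ∩→ {T}; cost 0
[col 1] BDNPUVY: children BNPUVY:{T}, D:{G} ∪→ {G,T}; cost 1
[col 2] NP: children N:{A}, P:{C} ∪→ {A,C}; cost 1
[col 2] NPV: children NP:{A,C}, V:{G} ∪→ {A,C,G}; cost 1
[col 2] BNPV: children B:{T}, NPV:{A,C,G} ∪→ {A,C,G,T}; cost 1
[col 2] BNPVY: children BNPV:{A,C,G,T}, Y:{A} ∩→ {A}; cost 0
[col 2] BNPUVY: children BNPVY:{A}, U:{T} ∪→ {A,T}; cost 1
[col 2] BDNPUVY: children BNPUVY:{A,T}, D:{C} ∪→ {A,C,T}; cost 1
[col 3] NP: children N:{A}, P:{T} ∪→ {A,T}; cost 1
[col 3] NPV: children NP:{A,T}, V:{G} ∪→ {A,G,T}; cost 1
[col 3] BNPV: children B:{T}, NPV:{A,G,T} ∩→ {T}; cost 0
[col 3] BNPVY: children BNPV:{T}, Y:{T} ∩→ {T}; cost 0
[col 3] BNPUVY: children BNPVY:{T}, U:{G} ∪→ {G,T}; cost 1
[col 3] BDNPUVY: children BNPUVY:{G,T}, D:{C} ∪→ {C,G,T}; cost 1
[col 4] NP: children N:{T}, P:{T} ∩→ {T}; cost 0
[col 4] NPV: children NP:{T}, V:{T} ∩→ {T}; cost 0
[col 4] BNPV: children B:{T}, NPV:{T} ∩→ {T}; cost 0
[col 4] BNPVY: children BNPV:{T}, Y:{C} ∪→ {C,T}; cost 1
[col 4] BNPUVY: children BNPVY:{C,T}, U:{C} ∩→ {C}; cost 0
[col 4] BDNPUVY: children BNPUVY:{C}, D:{G} ∪→ {C,G}; cost 1
[col 5] NP: children N:{T}, P:{T} ∩→ {T}; cost 0
[col 5] NPV: children NP:{T}, V:{G} ∪→ {G,T}; cost 1
[col 5] BNPV: children B:{G}, NPV:{G,T} ∩→ {G}; cost 0
[col 5] BNPVY: children BNPV:{G}, Y:{T} ∪→ {G,T}; cost 1
[col 5] BNPUVY: children BNPVY:{G,T}, U:{G} ∩→ {G}; cost 0
[col 5] BDNPUVY: children BNPUVY:{G}, D:{G} ∩→ {G}; cost 0
[col 6] NP: children N:{T}, P:{T} ∩→ {T}; cost 0
[col 6] NPV: children NP:{T}, V:{G} ∪→ {G,T}; cost 1
[col 6] BNPV: children B:{T}, NPV:{G,T} ∩→ {T}; cost 0
[col 6] BNPVY: children BNPV:{T}, Y:{G} ∪→ {G,T}; cost 1
[col 6] BNPUVY: children BNPVY:{G,T}, U:{G} ∩→ {G}; cost 0
[col 6] BDNPUVY: children BNPUVY:{G}, D:{A} ∪→ {A,G}; cost 1
per-site changes: [3, 4, 5, 4, 2, 2, 3]; total = 23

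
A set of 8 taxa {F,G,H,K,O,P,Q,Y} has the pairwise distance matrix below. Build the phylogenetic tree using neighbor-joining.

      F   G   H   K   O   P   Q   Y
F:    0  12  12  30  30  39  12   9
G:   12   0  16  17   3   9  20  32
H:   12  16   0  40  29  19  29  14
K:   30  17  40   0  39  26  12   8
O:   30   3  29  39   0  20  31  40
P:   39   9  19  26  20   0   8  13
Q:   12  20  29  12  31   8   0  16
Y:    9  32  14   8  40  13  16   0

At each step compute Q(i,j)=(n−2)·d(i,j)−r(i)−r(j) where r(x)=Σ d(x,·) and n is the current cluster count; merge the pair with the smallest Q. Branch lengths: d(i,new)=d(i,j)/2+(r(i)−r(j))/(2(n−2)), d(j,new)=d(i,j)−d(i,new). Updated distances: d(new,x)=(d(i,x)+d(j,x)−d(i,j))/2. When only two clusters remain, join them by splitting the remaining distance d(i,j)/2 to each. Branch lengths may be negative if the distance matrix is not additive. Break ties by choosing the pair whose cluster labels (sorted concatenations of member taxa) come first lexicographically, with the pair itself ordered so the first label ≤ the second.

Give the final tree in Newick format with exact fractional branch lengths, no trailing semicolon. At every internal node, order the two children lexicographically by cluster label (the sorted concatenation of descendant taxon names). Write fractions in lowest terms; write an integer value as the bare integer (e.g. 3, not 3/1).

(((((F:21/4,H:27/4):5,(G:-65/12,O:101/12):37/4):23/4,(K:44/5,Y:-4/5):7):7/4,P:81/16):47/32,Q:47/32)

step 1: merge (G,O) at d=3, Q=-283; branch lengths G→-65/12, O→101/12; new cluster GO
  updated: d(F,GO)=39/2, d(GO,H)=21, d(GO,K)=53/2, d(GO,P)=13, d(GO,Q)=24, d(GO,Y)=69/2
step 2: merge (K,Y) at d=8, Q=-197; branch lengths K→44/5, Y→-4/5; new cluster KY
  updated: d(F,KY)=31/2, d(GO,KY)=53/2, d(H,KY)=23, d(KY,P)=31/2, d(KY,Q)=10
step 3: merge (F,H) at d=12, Q=-154; branch lengths F→21/4, H→27/4; new cluster FH
  updated: d(FH,GO)=57/4, d(FH,KY)=53/4, d(FH,P)=23, d(FH,Q)=29/2
step 4: merge (FH,GO) at d=57/4, Q=-100; branch lengths FH→5, GO→37/4; new cluster FGHO
  updated: d(FGHO,KY)=51/4, d(FGHO,P)=87/8, d(FGHO,Q)=97/8
step 5: merge (FGHO,KY) at d=51/4, Q=-97/2; branch lengths FGHO→23/4, KY→7; new cluster FGHKOY
  updated: d(FGHKOY,P)=109/16, d(FGHKOY,Q)=75/16
step 6: merge (FGHKOY,P) at d=109/16, Q=-39/2; branch lengths FGHKOY→7/4, P→81/16; new cluster FGHKOPY
  updated: d(FGHKOPY,Q)=47/16
step 7: merge (FGHKOPY,Q) at d=47/16; branch lengths FGHKOPY→47/32, Q→47/32; new cluster FGHKOPQY
final tree: (((((F:21/4,H:27/4):5,(G:-65/12,O:101/12):37/4):23/4,(K:44/5,Y:-4/5):7):7/4,P:81/16):47/32,Q:47/32)
total length: 239/4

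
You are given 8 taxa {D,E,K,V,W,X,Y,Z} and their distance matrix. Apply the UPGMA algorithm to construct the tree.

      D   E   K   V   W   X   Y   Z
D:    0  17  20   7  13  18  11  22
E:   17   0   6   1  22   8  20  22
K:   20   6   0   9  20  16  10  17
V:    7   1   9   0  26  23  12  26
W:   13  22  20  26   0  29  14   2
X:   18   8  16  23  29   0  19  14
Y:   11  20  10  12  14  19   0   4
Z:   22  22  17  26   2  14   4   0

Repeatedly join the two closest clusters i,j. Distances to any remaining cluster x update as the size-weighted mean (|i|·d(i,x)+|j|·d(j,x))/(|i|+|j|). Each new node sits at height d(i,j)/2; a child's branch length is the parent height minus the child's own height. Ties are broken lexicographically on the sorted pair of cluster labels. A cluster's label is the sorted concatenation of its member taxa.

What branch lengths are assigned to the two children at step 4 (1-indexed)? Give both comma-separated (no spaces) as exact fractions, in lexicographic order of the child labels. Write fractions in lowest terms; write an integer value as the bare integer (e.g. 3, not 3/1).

iteration 1: select E,V (d=1); attach at lengths (1/2, 1/2); label the merged cluster EV
  updated: d(D,EV)=12, d(EV,K)=15/2, d(EV,W)=24, d(EV,X)=31/2, d(EV,Y)=16, d(EV,Z)=24
iteration 2: select W,Z (d=2); attach at lengths (1, 1); label the merged cluster WZ
  updated: d(D,WZ)=35/2, d(EV,WZ)=24, d(K,WZ)=37/2, d(WZ,X)=43/2, d(WZ,Y)=9
iteration 3: select EV,K (d=15/2); attach at lengths (13/4, 15/4); label the merged cluster EKV
  updated: d(D,EKV)=44/3, d(EKV,WZ)=133/6, d(EKV,X)=47/3, d(EKV,Y)=14
iteration 4: select WZ,Y (d=9); attach at lengths (7/2, 9/2); label the merged cluster WYZ
  updated: d(D,WYZ)=46/3, d(EKV,WYZ)=175/9, d(WYZ,X)=62/3
iteration 5: select D,EKV (d=44/3); attach at lengths (22/3, 43/12); label the merged cluster DEKV
  updated: d(DEKV,WYZ)=221/12, d(DEKV,X)=65/4
iteration 6: select DEKV,X (d=65/4); attach at lengths (19/24, 65/8); label the merged cluster DEKVX
  updated: d(DEKVX,WYZ)=283/15
iteration 7: select DEKVX,WYZ (d=283/15); attach at lengths (157/120, 74/15); label the merged cluster DEKVWXYZ
final tree: (((D:22/3,((E:1/2,V:1/2):13/4,K:15/4):43/12):19/24,X:65/8):157/120,((W:1,Z:1):7/2,Y:9/2):74/15)
total length: 1763/40

7/2,9/2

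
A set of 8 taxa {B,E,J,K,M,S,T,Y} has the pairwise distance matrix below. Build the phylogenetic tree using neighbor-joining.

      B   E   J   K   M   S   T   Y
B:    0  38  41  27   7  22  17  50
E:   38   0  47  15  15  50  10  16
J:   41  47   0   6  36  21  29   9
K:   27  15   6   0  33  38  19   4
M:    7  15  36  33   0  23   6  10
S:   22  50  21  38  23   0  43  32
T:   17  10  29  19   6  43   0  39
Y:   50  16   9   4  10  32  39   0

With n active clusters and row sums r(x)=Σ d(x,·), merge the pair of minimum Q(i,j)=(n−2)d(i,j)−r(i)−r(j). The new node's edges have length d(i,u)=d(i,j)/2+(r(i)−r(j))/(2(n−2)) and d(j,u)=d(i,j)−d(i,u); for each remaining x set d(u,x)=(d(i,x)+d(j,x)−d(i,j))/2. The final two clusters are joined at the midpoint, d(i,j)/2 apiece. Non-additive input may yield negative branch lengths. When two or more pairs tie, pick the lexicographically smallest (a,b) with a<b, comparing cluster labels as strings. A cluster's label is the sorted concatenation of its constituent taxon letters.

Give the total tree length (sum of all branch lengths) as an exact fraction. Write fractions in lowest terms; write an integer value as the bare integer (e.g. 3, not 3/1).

1. join B+S (d=22, Q=-299) ⇒ BS; edges |B|=35/4, |S|=53/4
  updated: d(BS,E)=33, d(BS,J)=20, d(BS,K)=43/2, d(BS,M)=4, d(BS,T)=19, d(BS,Y)=30
2. join J+K (d=6, Q=-431/2) ⇒ JK; edges |J|=157/20, |K|=-37/20
  updated: d(BS,JK)=71/4, d(E,JK)=28, d(JK,M)=63/2, d(JK,T)=21, d(JK,Y)=7/2
3. join JK+Y (d=7/2, Q=-745/4) ⇒ JKY; edges |JK|=69/32, |Y|=43/32
  updated: d(BS,JKY)=177/8, d(E,JKY)=81/4, d(JKY,M)=19, d(JKY,T)=113/4
4. join E+T (d=10, Q=-223/2) ⇒ ET; edges |E|=15/2, |T|=5/2
  updated: d(BS,ET)=21, d(ET,JKY)=77/4, d(ET,M)=11/2
5. join BS+M (d=4, Q=-541/8) ⇒ BMS; edges |BS|=213/32, |M|=-85/32
  updated: d(BMS,ET)=45/4, d(BMS,JKY)=297/16
6. join BMS+ET (d=45/4, Q=-785/16) ⇒ BEMST; edges |BMS|=169/32, |ET|=191/32
  updated: d(BEMST,JKY)=425/32
7. join BEMST+JKY (d=425/32) ⇒ BEJKMSTY; edges |BEMST|=425/64, |JKY|=425/64
final tree: ((((B:35/4,S:53/4):213/32,M:-85/32):169/32,(E:15/2,T:5/2):191/32):425/64,((J:157/20,K:-37/20):69/32,Y:43/32):425/64)
total length: 2241/32

2241/32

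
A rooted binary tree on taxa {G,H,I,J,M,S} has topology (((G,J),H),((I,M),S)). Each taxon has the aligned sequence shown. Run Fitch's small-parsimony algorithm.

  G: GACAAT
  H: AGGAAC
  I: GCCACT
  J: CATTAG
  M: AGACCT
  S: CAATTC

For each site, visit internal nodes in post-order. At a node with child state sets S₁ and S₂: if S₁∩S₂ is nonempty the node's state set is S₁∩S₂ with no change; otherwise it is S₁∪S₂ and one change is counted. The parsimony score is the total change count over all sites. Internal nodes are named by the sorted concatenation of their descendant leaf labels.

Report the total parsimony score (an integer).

19

GJ@0: {G} ∪ {C} = {C,G} (union, +1)
GHJ@0: {C,G} ∪ {A} = {A,C,G} (union, +1)
IM@0: {G} ∪ {A} = {A,G} (union, +1)
IMS@0: {A,G} ∪ {C} = {A,C,G} (union, +1)
GHIJMS@0: {A,C,G} ∩ {A,C,G} = {A,C,G} (intersection, +0)
GJ@1: {A} ∩ {A} = {A} (intersection, +0)
GHJ@1: {A} ∪ {G} = {A,G} (union, +1)
IM@1: {C} ∪ {G} = {C,G} (union, +1)
IMS@1: {C,G} ∪ {A} = {A,C,G} (union, +1)
GHIJMS@1: {A,G} ∩ {A,C,G} = {A,G} (intersection, +0)
GJ@2: {C} ∪ {T} = {C,T} (union, +1)
GHJ@2: {C,T} ∪ {G} = {C,G,T} (union, +1)
IM@2: {C} ∪ {A} = {A,C} (union, +1)
IMS@2: {A,C} ∩ {A} = {A} (intersection, +0)
GHIJMS@2: {C,G,T} ∪ {A} = {A,C,G,T} (union, +1)
GJ@3: {A} ∪ {T} = {A,T} (union, +1)
GHJ@3: {A,T} ∩ {A} = {A} (intersection, +0)
IM@3: {A} ∪ {C} = {A,C} (union, +1)
IMS@3: {A,C} ∪ {T} = {A,C,T} (union, +1)
GHIJMS@3: {A} ∩ {A,C,T} = {A} (intersection, +0)
GJ@4: {A} ∩ {A} = {A} (intersection, +0)
GHJ@4: {A} ∩ {A} = {A} (intersection, +0)
IM@4: {C} ∩ {C} = {C} (intersection, +0)
IMS@4: {C} ∪ {T} = {C,T} (union, +1)
GHIJMS@4: {A} ∪ {C,T} = {A,C,T} (union, +1)
GJ@5: {T} ∪ {G} = {G,T} (union, +1)
GHJ@5: {G,T} ∪ {C} = {C,G,T} (union, +1)
IM@5: {T} ∩ {T} = {T} (intersection, +0)
IMS@5: {T} ∪ {C} = {C,T} (union, +1)
GHIJMS@5: {C,G,T} ∩ {C,T} = {C,T} (intersection, +0)
per-site changes: [4, 3, 4, 3, 2, 3]; total = 19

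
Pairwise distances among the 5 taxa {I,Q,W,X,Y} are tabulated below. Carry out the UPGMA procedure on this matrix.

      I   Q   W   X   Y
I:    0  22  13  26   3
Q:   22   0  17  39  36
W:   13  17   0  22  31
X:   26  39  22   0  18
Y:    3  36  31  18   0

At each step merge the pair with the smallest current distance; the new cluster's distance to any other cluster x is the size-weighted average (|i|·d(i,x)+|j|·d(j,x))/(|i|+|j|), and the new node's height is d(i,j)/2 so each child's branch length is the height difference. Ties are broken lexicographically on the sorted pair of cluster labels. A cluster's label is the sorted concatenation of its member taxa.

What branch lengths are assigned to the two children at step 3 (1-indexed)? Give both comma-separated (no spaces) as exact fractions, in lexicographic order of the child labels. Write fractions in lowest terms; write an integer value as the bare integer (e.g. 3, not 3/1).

19/2,11

1. join I+Y (d=3) ⇒ IY; edges |I|=3/2, |Y|=3/2
  updated: d(IY,Q)=29, d(IY,W)=22, d(IY,X)=22
2. join Q+W (d=17) ⇒ QW; edges |Q|=17/2, |W|=17/2
  updated: d(IY,QW)=51/2, d(QW,X)=61/2
3. join IY+X (d=22) ⇒ IXY; edges |IY|=19/2, |X|=11
  updated: d(IXY,QW)=163/6
4. join IXY+QW (d=163/6) ⇒ IQWXY; edges |IXY|=31/12, |QW|=61/12
final tree: (((I:3/2,Y:3/2):19/2,X:11):31/12,(Q:17/2,W:17/2):61/12)
total length: 289/6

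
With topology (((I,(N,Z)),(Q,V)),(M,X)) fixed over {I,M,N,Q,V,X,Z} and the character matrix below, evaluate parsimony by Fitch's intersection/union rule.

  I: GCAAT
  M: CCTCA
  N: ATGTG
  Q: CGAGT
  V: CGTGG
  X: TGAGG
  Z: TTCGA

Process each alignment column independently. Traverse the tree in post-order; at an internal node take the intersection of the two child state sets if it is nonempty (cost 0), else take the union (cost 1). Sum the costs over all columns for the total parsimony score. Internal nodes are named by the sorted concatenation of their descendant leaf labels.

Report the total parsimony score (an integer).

18

[col 0] NZ: children N:{A}, Z:{T} ∪→ {A,T}; cost 1
[col 0] INZ: children I:{G}, NZ:{A,T} ∪→ {A,G,T}; cost 1
[col 0] QV: children Q:{C}, V:{C} ∩→ {C}; cost 0
[col 0] INQVZ: children INZ:{A,G,T}, QV:{C} ∪→ {A,C,G,T}; cost 1
[col 0] MX: children M:{C}, X:{T} ∪→ {C,T}; cost 1
[col 0] IMNQVXZ: children INQVZ:{A,C,G,T}, MX:{C,T} ∩→ {C,T}; cost 0
[col 1] NZ: children N:{T}, Z:{T} ∩→ {T}; cost 0
[col 1] INZ: children I:{C}, NZ:{T} ∪→ {C,T}; cost 1
[col 1] QV: children Q:{G}, V:{G} ∩→ {G}; cost 0
[col 1] INQVZ: children INZ:{C,T}, QV:{G} ∪→ {C,G,T}; cost 1
[col 1] MX: children M:{C}, X:{G} ∪→ {C,G}; cost 1
[col 1] IMNQVXZ: children INQVZ:{C,G,T}, MX:{C,G} ∩→ {C,G}; cost 0
[col 2] NZ: children N:{G}, Z:{C} ∪→ {C,G}; cost 1
[col 2] INZ: children I:{A}, NZ:{C,G} ∪→ {A,C,G}; cost 1
[col 2] QV: children Q:{A}, V:{T} ∪→ {A,T}; cost 1
[col 2] INQVZ: children INZ:{A,C,G}, QV:{A,T} ∩→ {A}; cost 0
[col 2] MX: children M:{T}, X:{A} ∪→ {A,T}; cost 1
[col 2] IMNQVXZ: children INQVZ:{A}, MX:{A,T} ∩→ {A}; cost 0
[col 3] NZ: children N:{T}, Z:{G} ∪→ {G,T}; cost 1
[col 3] INZ: children I:{A}, NZ:{G,T} ∪→ {A,G,T}; cost 1
[col 3] QV: children Q:{G}, V:{G} ∩→ {G}; cost 0
[col 3] INQVZ: children INZ:{A,G,T}, QV:{G} ∩→ {G}; cost 0
[col 3] MX: children M:{C}, X:{G} ∪→ {C,G}; cost 1
[col 3] IMNQVXZ: children INQVZ:{G}, MX:{C,G} ∩→ {G}; cost 0
[col 4] NZ: children N:{G}, Z:{A} ∪→ {A,G}; cost 1
[col 4] INZ: children I:{T}, NZ:{A,G} ∪→ {A,G,T}; cost 1
[col 4] QV: children Q:{T}, V:{G} ∪→ {G,T}; cost 1
[col 4] INQVZ: children INZ:{A,G,T}, QV:{G,T} ∩→ {G,T}; cost 0
[col 4] MX: children M:{A}, X:{G} ∪→ {A,G}; cost 1
[col 4] IMNQVXZ: children INQVZ:{G,T}, MX:{A,G} ∩→ {G}; cost 0
per-site changes: [4, 3, 4, 3, 4]; total = 18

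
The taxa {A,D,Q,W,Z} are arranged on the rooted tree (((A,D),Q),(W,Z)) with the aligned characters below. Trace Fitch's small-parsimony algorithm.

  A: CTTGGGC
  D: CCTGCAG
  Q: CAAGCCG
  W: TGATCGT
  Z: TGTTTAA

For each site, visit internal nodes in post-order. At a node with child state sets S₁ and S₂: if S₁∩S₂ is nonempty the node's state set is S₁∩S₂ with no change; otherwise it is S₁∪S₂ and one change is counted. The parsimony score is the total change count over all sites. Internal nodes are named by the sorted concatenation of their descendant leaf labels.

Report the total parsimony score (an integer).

[col 0] AD: children A:{C}, D:{C} ∩→ {C}; cost 0
[col 0] ADQ: children AD:{C}, Q:{C} ∩→ {C}; cost 0
[col 0] WZ: children W:{T}, Z:{T} ∩→ {T}; cost 0
[col 0] ADQWZ: children ADQ:{C}, WZ:{T} ∪→ {C,T}; cost 1
[col 1] AD: children A:{T}, D:{C} ∪→ {C,T}; cost 1
[col 1] ADQ: children AD:{C,T}, Q:{A} ∪→ {A,C,T}; cost 1
[col 1] WZ: children W:{G}, Z:{G} ∩→ {G}; cost 0
[col 1] ADQWZ: children ADQ:{A,C,T}, WZ:{G} ∪→ {A,C,G,T}; cost 1
[col 2] AD: children A:{T}, D:{T} ∩→ {T}; cost 0
[col 2] ADQ: children AD:{T}, Q:{A} ∪→ {A,T}; cost 1
[col 2] WZ: children W:{A}, Z:{T} ∪→ {A,T}; cost 1
[col 2] ADQWZ: children ADQ:{A,T}, WZ:{A,T} ∩→ {A,T}; cost 0
[col 3] AD: children A:{G}, D:{G} ∩→ {G}; cost 0
[col 3] ADQ: children AD:{G}, Q:{G} ∩→ {G}; cost 0
[col 3] WZ: children W:{T}, Z:{T} ∩→ {T}; cost 0
[col 3] ADQWZ: children ADQ:{G}, WZ:{T} ∪→ {G,T}; cost 1
[col 4] AD: children A:{G}, D:{C} ∪→ {C,G}; cost 1
[col 4] ADQ: children AD:{C,G}, Q:{C} ∩→ {C}; cost 0
[col 4] WZ: children W:{C}, Z:{T} ∪→ {C,T}; cost 1
[col 4] ADQWZ: children ADQ:{C}, WZ:{C,T} ∩→ {C}; cost 0
[col 5] AD: children A:{G}, D:{A} ∪→ {A,G}; cost 1
[col 5] ADQ: children AD:{A,G}, Q:{C} ∪→ {A,C,G}; cost 1
[col 5] WZ: children W:{G}, Z:{A} ∪→ {A,G}; cost 1
[col 5] ADQWZ: children ADQ:{A,C,G}, WZ:{A,G} ∩→ {A,G}; cost 0
[col 6] AD: children A:{C}, D:{G} ∪→ {C,G}; cost 1
[col 6] ADQ: children AD:{C,G}, Q:{G} ∩→ {G}; cost 0
[col 6] WZ: children W:{T}, Z:{A} ∪→ {A,T}; cost 1
[col 6] ADQWZ: children ADQ:{G}, WZ:{A,T} ∪→ {A,G,T}; cost 1
per-site changes: [1, 3, 2, 1, 2, 3, 3]; total = 15

15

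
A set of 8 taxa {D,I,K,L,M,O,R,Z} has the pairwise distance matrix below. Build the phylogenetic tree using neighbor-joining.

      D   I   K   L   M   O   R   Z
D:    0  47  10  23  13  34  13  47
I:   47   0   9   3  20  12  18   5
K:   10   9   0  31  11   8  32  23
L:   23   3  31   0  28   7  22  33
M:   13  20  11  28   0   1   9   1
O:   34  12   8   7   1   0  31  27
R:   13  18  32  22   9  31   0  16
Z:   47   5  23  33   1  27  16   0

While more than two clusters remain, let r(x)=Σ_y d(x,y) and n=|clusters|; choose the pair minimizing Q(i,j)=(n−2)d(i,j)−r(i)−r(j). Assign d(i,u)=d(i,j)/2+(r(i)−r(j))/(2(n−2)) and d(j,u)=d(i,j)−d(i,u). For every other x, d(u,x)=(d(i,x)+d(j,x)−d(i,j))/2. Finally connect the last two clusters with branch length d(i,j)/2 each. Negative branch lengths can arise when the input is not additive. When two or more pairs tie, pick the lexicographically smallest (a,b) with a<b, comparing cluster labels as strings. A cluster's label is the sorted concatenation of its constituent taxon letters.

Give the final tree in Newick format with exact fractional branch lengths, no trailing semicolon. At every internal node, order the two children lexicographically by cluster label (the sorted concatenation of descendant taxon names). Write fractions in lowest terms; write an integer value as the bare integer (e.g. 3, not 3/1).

1. join D+K (d=10, Q=-251) ⇒ DK; edges |D|=41/4, |K|=-1/4
  updated: d(DK,I)=23, d(DK,L)=22, d(DK,M)=7, d(DK,O)=16, d(DK,R)=35/2, d(DK,Z)=30
2. join I+L (d=3, Q=-181) ⇒ IL; edges |I|=-19/10, |L|=49/10
  updated: d(DK,IL)=21, d(IL,M)=45/2, d(IL,O)=8, d(IL,R)=37/2, d(IL,Z)=35/2
3. join IL+O (d=8, Q=-277/2) ⇒ ILO; edges |IL|=73/16, |O|=55/16
  updated: d(DK,ILO)=29/2, d(ILO,M)=31/4, d(ILO,R)=83/4, d(ILO,Z)=73/4
4. join M+Z (d=1, Q=-87) ⇒ MZ; edges |M|=-25/4, |Z|=29/4
  updated: d(DK,MZ)=18, d(ILO,MZ)=25/2, d(MZ,R)=12
5. join DK+ILO (d=29/2, Q=-275/4) ⇒ DIKLO; edges |DK|=125/16, |ILO|=107/16
  updated: d(DIKLO,MZ)=8, d(DIKLO,R)=95/8
6. join DIKLO+MZ (d=8, Q=-255/8) ⇒ DIKLMOZ; edges |DIKLO|=63/16, |MZ|=65/16
  updated: d(DIKLMOZ,R)=127/16
7. join DIKLMOZ+R (d=127/16) ⇒ DIKLMORZ; edges |DIKLMOZ|=127/32, |R|=127/32
final tree: ((((D:41/4,K:-1/4):125/16,((I:-19/10,L:49/10):73/16,O:55/16):107/16):63/16,(M:-25/4,Z:29/4):65/16):127/32,R:127/32)
total length: 839/16

((((D:41/4,K:-1/4):125/16,((I:-19/10,L:49/10):73/16,O:55/16):107/16):63/16,(M:-25/4,Z:29/4):65/16):127/32,R:127/32)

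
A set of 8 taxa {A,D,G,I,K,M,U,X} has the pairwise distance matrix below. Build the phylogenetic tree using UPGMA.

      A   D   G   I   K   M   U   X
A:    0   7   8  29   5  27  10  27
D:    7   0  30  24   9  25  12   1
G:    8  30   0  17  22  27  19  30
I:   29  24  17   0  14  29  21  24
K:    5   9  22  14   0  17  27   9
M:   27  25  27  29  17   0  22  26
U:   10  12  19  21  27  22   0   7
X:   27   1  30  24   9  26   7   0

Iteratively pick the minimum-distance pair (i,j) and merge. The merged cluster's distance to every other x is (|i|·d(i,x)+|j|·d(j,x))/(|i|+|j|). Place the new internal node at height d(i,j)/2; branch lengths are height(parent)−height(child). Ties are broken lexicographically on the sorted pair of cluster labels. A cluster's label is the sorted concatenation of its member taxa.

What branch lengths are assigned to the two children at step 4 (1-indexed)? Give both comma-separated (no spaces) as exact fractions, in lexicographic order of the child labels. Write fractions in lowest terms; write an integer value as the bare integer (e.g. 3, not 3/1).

iteration 1: select D,X (d=1); attach at lengths (1/2, 1/2); label the merged cluster DX
  updated: d(A,DX)=17, d(DX,G)=30, d(DX,I)=24, d(DX,K)=9, d(DX,M)=51/2, d(DX,U)=19/2
iteration 2: select A,K (d=5); attach at lengths (5/2, 5/2); label the merged cluster AK
  updated: d(AK,DX)=13, d(AK,G)=15, d(AK,I)=43/2, d(AK,M)=22, d(AK,U)=37/2
iteration 3: select DX,U (d=19/2); attach at lengths (17/4, 19/4); label the merged cluster DUX
  updated: d(AK,DUX)=89/6, d(DUX,G)=79/3, d(DUX,I)=23, d(DUX,M)=73/3
iteration 4: select AK,DUX (d=89/6); attach at lengths (59/12, 8/3); label the merged cluster ADKUX
  updated: d(ADKUX,G)=109/5, d(ADKUX,I)=112/5, d(ADKUX,M)=117/5
iteration 5: select G,I (d=17); attach at lengths (17/2, 17/2); label the merged cluster GI
  updated: d(ADKUX,GI)=221/10, d(GI,M)=28
iteration 6: select ADKUX,GI (d=221/10); attach at lengths (109/30, 51/20); label the merged cluster ADGIKUX
  updated: d(ADGIKUX,M)=173/7
iteration 7: select ADGIKUX,M (d=173/7); attach at lengths (183/140, 173/14); label the merged cluster ADGIKMUX
final tree: ((((A:5/2,K:5/2):59/12,((D:1/2,X:1/2):17/4,U:19/4):8/3):109/30,(G:17/2,I:17/2):51/20):183/140,M:173/14)
total length: 24961/420

59/12,8/3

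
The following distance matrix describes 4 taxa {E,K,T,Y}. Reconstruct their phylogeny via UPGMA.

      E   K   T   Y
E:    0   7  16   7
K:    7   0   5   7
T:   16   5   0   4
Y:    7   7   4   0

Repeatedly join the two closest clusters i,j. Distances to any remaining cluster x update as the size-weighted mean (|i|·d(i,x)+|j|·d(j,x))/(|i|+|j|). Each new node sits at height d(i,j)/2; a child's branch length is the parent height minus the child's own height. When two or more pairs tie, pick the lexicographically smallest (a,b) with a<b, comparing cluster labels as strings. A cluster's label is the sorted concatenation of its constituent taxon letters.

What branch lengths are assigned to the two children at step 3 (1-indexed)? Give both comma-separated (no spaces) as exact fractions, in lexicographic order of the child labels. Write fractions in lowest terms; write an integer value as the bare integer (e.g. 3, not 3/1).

step 1: merge (T,Y) at d=4; branch lengths T→2, Y→2; new cluster TY
  updated: d(E,TY)=23/2, d(K,TY)=6
step 2: merge (K,TY) at d=6; branch lengths K→3, TY→1; new cluster KTY
  updated: d(E,KTY)=10
step 3: merge (E,KTY) at d=10; branch lengths E→5, KTY→2; new cluster EKTY
final tree: (E:5,(K:3,(T:2,Y:2):1):2)
total length: 15

5,2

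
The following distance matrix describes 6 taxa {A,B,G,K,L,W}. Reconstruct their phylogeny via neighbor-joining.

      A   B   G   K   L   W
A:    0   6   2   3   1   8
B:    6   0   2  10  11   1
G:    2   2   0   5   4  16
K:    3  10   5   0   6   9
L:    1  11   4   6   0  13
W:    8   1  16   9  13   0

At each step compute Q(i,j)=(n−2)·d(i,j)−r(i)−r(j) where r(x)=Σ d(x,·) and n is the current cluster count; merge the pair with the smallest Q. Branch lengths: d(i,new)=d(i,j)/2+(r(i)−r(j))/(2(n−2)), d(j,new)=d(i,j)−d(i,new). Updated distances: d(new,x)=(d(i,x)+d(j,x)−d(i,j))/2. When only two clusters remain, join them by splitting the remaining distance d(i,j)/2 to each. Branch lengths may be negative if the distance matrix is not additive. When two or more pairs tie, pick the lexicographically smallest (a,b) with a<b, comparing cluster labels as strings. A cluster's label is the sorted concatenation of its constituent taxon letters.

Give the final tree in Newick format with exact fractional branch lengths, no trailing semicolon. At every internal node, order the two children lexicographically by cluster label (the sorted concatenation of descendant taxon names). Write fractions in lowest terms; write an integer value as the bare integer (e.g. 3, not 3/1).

iteration 1: select B,W (d=1, Q=-73); attach at lengths (-13/8, 21/8); label the merged cluster BW
  updated: d(A,BW)=13/2, d(BW,G)=17/2, d(BW,K)=9, d(BW,L)=23/2
iteration 2: select A,L (d=1, Q=-32); attach at lengths (-7/6, 13/6); label the merged cluster AL
  updated: d(AL,BW)=17/2, d(AL,G)=5/2, d(AL,K)=4
iteration 3: select AL,G (d=5/2, Q=-26); attach at lengths (1, 3/2); label the merged cluster AGL
  updated: d(AGL,BW)=29/4, d(AGL,K)=13/4
iteration 4: select AGL,BW (d=29/4, Q=-39/2); attach at lengths (3/4, 13/2); label the merged cluster ABGLW
  updated: d(ABGLW,K)=5/2
iteration 5: select ABGLW,K (d=5/2); attach at lengths (5/4, 5/4); label the merged cluster ABGKLW
final tree: ((((A:-7/6,L:13/6):1,G:3/2):3/4,(B:-13/8,W:21/8):13/2):5/4,K:5/4)
total length: 57/4

((((A:-7/6,L:13/6):1,G:3/2):3/4,(B:-13/8,W:21/8):13/2):5/4,K:5/4)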